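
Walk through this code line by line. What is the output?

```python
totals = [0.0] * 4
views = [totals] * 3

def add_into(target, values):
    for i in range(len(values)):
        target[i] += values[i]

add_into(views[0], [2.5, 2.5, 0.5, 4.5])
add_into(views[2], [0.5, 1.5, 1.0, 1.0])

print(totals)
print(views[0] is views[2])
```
[3.0, 4.0, 1.5, 5.5]
True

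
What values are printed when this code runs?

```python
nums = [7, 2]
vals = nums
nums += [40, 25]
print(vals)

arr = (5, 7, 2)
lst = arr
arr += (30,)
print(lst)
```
[7, 2, 40, 25]
(5, 7, 2)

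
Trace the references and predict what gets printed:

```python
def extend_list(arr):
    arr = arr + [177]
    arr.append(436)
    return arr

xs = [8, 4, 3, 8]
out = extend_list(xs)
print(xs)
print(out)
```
[8, 4, 3, 8]
[8, 4, 3, 8, 177, 436]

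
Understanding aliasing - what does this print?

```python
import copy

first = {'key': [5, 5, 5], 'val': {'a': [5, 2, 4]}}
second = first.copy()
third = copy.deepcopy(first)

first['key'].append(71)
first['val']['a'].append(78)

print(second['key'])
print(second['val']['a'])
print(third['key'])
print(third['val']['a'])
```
[5, 5, 5, 71]
[5, 2, 4, 78]
[5, 5, 5]
[5, 2, 4]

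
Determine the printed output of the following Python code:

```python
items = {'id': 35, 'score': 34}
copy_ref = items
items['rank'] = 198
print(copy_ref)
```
{'id': 35, 'score': 34, 'rank': 198}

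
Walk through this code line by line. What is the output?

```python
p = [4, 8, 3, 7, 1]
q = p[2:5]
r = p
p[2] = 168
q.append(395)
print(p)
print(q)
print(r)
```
[4, 8, 168, 7, 1]
[3, 7, 1, 395]
[4, 8, 168, 7, 1]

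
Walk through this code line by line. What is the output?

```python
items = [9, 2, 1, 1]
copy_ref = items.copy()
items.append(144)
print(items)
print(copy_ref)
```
[9, 2, 1, 1, 144]
[9, 2, 1, 1]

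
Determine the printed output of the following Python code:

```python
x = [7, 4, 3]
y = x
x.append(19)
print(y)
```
[7, 4, 3, 19]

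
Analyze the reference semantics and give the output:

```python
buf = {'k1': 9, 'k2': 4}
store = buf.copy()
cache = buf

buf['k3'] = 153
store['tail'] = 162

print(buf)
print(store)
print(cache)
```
{'k1': 9, 'k2': 4, 'k3': 153}
{'k1': 9, 'k2': 4, 'tail': 162}
{'k1': 9, 'k2': 4, 'k3': 153}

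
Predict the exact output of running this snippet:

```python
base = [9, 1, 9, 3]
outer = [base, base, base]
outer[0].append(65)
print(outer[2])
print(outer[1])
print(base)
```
[9, 1, 9, 3, 65]
[9, 1, 9, 3, 65]
[9, 1, 9, 3, 65]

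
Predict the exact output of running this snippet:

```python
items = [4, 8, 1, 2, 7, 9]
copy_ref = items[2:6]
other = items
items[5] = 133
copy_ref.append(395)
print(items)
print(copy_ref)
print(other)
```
[4, 8, 1, 2, 7, 133]
[1, 2, 7, 9, 395]
[4, 8, 1, 2, 7, 133]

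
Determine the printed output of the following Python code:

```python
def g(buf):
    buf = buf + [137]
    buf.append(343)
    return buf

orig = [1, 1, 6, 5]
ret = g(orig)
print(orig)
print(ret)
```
[1, 1, 6, 5]
[1, 1, 6, 5, 137, 343]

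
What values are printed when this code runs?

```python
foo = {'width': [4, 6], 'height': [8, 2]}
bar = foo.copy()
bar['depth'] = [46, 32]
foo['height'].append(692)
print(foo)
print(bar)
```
{'width': [4, 6], 'height': [8, 2, 692]}
{'width': [4, 6], 'height': [8, 2, 692], 'depth': [46, 32]}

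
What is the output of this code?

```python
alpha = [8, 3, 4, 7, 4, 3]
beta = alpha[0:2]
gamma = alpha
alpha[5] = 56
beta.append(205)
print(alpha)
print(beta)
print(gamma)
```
[8, 3, 4, 7, 4, 56]
[8, 3, 205]
[8, 3, 4, 7, 4, 56]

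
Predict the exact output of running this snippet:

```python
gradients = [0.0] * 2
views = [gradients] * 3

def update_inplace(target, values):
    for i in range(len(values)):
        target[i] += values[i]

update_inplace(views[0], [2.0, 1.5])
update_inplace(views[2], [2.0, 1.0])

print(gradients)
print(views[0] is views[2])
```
[4.0, 2.5]
True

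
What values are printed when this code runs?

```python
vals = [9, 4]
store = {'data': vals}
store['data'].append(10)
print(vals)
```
[9, 4, 10]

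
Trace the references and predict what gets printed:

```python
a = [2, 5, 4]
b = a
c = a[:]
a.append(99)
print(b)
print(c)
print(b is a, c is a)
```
[2, 5, 4, 99]
[2, 5, 4]
True False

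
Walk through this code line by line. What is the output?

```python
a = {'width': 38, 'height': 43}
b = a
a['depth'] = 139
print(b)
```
{'width': 38, 'height': 43, 'depth': 139}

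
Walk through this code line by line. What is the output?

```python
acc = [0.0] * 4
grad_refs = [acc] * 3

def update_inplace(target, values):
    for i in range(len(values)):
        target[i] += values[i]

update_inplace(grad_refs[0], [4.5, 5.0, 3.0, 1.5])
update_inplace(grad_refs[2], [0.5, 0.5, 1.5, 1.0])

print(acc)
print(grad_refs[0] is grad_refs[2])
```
[5.0, 5.5, 4.5, 2.5]
True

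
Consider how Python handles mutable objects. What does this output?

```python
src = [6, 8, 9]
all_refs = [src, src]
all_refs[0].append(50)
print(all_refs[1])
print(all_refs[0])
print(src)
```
[6, 8, 9, 50]
[6, 8, 9, 50]
[6, 8, 9, 50]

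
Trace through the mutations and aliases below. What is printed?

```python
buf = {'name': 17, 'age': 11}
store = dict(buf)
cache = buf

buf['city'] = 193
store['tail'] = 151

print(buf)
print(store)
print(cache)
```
{'name': 17, 'age': 11, 'city': 193}
{'name': 17, 'age': 11, 'tail': 151}
{'name': 17, 'age': 11, 'city': 193}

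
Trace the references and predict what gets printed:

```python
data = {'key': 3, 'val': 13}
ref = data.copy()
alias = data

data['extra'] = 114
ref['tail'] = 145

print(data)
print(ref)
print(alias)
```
{'key': 3, 'val': 13, 'extra': 114}
{'key': 3, 'val': 13, 'tail': 145}
{'key': 3, 'val': 13, 'extra': 114}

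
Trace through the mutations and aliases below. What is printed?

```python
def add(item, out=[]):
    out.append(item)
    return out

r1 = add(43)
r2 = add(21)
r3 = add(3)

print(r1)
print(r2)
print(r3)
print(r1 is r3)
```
[43, 21, 3]
[43, 21, 3]
[43, 21, 3]
True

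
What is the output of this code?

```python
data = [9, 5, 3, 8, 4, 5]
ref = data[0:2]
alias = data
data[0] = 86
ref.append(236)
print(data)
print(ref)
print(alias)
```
[86, 5, 3, 8, 4, 5]
[9, 5, 236]
[86, 5, 3, 8, 4, 5]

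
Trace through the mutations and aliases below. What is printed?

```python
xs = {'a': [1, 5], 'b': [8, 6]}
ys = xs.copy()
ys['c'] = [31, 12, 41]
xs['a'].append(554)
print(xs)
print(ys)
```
{'a': [1, 5, 554], 'b': [8, 6]}
{'a': [1, 5, 554], 'b': [8, 6], 'c': [31, 12, 41]}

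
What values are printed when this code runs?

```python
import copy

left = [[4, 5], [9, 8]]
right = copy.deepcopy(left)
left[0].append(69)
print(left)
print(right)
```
[[4, 5, 69], [9, 8]]
[[4, 5], [9, 8]]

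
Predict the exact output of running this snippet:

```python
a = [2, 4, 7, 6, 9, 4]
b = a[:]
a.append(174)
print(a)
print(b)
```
[2, 4, 7, 6, 9, 4, 174]
[2, 4, 7, 6, 9, 4]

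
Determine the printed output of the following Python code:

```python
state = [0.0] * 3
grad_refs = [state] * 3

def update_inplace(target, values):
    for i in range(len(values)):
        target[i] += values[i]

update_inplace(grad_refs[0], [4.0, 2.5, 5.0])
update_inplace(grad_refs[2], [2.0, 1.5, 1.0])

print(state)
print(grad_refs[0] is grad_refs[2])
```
[6.0, 4.0, 6.0]
True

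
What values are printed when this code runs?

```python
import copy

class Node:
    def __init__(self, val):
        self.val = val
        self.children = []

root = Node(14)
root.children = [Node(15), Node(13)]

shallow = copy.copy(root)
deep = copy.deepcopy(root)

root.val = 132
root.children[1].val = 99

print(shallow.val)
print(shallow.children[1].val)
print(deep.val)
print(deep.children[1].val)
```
14
99
14
13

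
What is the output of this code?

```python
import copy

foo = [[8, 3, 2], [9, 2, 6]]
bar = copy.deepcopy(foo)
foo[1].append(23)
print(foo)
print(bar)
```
[[8, 3, 2], [9, 2, 6, 23]]
[[8, 3, 2], [9, 2, 6]]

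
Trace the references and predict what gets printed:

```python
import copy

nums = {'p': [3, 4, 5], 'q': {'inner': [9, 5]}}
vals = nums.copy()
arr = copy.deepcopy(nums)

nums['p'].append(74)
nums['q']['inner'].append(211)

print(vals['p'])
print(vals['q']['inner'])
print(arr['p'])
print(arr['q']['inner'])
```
[3, 4, 5, 74]
[9, 5, 211]
[3, 4, 5]
[9, 5]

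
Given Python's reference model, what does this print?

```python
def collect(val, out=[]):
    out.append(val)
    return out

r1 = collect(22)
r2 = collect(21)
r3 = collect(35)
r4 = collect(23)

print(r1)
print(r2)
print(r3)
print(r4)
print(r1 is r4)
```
[22, 21, 35, 23]
[22, 21, 35, 23]
[22, 21, 35, 23]
[22, 21, 35, 23]
True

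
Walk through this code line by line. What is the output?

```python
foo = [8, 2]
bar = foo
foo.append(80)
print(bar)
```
[8, 2, 80]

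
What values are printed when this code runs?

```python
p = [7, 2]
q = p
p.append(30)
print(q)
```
[7, 2, 30]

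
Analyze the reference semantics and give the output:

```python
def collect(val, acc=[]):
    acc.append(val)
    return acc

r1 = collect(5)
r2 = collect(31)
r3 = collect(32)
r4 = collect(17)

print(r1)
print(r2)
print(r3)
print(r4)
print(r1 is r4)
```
[5, 31, 32, 17]
[5, 31, 32, 17]
[5, 31, 32, 17]
[5, 31, 32, 17]
True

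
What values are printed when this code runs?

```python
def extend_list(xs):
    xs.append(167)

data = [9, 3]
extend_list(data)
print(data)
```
[9, 3, 167]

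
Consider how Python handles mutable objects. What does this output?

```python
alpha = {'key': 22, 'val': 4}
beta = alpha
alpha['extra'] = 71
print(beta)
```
{'key': 22, 'val': 4, 'extra': 71}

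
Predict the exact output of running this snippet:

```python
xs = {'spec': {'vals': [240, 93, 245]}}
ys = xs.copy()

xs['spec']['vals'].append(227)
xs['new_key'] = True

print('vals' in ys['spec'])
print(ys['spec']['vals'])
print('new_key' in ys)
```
True
[240, 93, 245, 227]
False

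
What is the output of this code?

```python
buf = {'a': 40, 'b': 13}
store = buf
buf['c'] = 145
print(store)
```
{'a': 40, 'b': 13, 'c': 145}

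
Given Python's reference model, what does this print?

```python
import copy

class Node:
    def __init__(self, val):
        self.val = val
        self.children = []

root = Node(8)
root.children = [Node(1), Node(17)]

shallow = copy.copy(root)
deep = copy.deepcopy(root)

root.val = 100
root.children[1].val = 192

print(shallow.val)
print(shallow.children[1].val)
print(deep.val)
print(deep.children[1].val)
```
8
192
8
17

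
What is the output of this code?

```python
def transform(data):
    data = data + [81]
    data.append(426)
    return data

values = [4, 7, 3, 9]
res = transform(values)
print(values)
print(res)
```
[4, 7, 3, 9]
[4, 7, 3, 9, 81, 426]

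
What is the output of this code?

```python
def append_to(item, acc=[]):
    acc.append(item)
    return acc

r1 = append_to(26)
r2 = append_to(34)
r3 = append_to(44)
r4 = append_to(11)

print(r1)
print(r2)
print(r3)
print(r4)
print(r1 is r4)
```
[26, 34, 44, 11]
[26, 34, 44, 11]
[26, 34, 44, 11]
[26, 34, 44, 11]
True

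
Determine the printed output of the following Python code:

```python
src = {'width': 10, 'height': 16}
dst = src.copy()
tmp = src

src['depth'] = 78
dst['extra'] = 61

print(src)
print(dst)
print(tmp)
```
{'width': 10, 'height': 16, 'depth': 78}
{'width': 10, 'height': 16, 'extra': 61}
{'width': 10, 'height': 16, 'depth': 78}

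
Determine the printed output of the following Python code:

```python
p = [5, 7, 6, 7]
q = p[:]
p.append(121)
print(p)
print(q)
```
[5, 7, 6, 7, 121]
[5, 7, 6, 7]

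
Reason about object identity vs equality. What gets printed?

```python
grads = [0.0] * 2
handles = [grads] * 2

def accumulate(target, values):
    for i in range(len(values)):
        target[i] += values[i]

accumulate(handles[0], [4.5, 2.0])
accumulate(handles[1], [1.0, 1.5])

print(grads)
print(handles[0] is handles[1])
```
[5.5, 3.5]
True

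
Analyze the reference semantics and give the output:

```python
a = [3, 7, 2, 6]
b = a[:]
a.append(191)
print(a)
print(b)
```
[3, 7, 2, 6, 191]
[3, 7, 2, 6]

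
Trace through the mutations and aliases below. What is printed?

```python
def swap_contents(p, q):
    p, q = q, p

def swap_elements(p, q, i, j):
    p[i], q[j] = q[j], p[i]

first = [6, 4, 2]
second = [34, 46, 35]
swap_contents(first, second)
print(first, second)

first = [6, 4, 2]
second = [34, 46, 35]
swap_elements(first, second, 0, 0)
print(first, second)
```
[6, 4, 2] [34, 46, 35]
[34, 4, 2] [6, 46, 35]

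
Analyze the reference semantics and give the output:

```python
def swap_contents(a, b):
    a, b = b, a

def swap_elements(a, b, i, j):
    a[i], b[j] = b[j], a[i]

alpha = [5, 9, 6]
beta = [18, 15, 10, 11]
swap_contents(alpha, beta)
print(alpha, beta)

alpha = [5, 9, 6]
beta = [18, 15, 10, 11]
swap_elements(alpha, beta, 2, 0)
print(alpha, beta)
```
[5, 9, 6] [18, 15, 10, 11]
[5, 9, 18] [6, 15, 10, 11]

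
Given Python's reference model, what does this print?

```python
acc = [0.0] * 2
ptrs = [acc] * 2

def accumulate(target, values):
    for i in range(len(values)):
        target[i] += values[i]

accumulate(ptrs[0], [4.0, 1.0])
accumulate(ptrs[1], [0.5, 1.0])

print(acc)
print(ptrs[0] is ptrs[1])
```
[4.5, 2.0]
True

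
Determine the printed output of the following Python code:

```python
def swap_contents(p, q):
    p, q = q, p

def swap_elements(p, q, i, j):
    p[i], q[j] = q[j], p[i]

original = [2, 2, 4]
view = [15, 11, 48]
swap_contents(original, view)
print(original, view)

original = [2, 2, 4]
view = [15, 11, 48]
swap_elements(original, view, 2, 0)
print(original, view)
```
[2, 2, 4] [15, 11, 48]
[2, 2, 15] [4, 11, 48]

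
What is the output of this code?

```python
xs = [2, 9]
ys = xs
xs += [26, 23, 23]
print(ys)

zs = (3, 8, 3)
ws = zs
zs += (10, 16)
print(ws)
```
[2, 9, 26, 23, 23]
(3, 8, 3)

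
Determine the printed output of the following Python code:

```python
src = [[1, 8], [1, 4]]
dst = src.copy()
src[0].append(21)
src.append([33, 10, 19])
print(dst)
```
[[1, 8, 21], [1, 4]]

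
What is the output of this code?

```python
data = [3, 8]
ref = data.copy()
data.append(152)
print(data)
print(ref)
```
[3, 8, 152]
[3, 8]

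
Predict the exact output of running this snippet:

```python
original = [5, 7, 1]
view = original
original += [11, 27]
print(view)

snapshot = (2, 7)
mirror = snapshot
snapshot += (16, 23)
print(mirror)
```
[5, 7, 1, 11, 27]
(2, 7)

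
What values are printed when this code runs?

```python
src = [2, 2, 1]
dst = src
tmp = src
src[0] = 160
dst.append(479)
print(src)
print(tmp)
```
[160, 2, 1, 479]
[160, 2, 1, 479]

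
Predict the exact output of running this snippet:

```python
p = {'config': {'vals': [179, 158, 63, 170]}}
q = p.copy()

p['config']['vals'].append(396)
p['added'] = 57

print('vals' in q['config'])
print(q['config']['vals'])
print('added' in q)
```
True
[179, 158, 63, 170, 396]
False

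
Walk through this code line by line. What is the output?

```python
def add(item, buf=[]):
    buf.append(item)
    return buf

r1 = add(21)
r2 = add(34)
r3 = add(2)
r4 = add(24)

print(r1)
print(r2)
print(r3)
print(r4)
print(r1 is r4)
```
[21, 34, 2, 24]
[21, 34, 2, 24]
[21, 34, 2, 24]
[21, 34, 2, 24]
True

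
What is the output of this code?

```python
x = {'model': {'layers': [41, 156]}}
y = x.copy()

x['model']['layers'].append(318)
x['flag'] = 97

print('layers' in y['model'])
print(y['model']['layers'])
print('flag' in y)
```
True
[41, 156, 318]
False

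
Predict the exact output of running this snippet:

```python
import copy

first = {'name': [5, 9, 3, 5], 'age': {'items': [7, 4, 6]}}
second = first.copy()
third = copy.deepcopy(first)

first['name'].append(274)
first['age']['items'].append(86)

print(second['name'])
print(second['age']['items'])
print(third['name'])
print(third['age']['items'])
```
[5, 9, 3, 5, 274]
[7, 4, 6, 86]
[5, 9, 3, 5]
[7, 4, 6]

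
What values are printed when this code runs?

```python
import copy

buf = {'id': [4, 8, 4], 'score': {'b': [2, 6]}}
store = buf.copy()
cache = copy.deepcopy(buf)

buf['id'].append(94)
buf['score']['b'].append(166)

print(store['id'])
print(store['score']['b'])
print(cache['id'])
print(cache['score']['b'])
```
[4, 8, 4, 94]
[2, 6, 166]
[4, 8, 4]
[2, 6]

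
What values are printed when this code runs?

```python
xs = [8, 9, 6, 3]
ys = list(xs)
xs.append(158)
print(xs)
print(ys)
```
[8, 9, 6, 3, 158]
[8, 9, 6, 3]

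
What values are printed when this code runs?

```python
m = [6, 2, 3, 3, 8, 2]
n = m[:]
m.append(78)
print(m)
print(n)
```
[6, 2, 3, 3, 8, 2, 78]
[6, 2, 3, 3, 8, 2]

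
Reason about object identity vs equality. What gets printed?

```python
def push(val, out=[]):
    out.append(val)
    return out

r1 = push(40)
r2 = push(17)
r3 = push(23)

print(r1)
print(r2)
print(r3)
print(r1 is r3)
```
[40, 17, 23]
[40, 17, 23]
[40, 17, 23]
True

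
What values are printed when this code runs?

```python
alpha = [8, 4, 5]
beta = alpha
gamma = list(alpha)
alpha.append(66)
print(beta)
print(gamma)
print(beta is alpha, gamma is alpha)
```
[8, 4, 5, 66]
[8, 4, 5]
True False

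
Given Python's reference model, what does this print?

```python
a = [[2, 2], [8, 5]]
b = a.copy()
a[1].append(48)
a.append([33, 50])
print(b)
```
[[2, 2], [8, 5, 48]]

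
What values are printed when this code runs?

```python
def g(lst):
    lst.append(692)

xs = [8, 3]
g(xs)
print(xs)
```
[8, 3, 692]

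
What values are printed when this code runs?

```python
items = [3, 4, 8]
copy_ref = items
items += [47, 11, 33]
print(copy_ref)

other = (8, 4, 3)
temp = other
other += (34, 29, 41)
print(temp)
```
[3, 4, 8, 47, 11, 33]
(8, 4, 3)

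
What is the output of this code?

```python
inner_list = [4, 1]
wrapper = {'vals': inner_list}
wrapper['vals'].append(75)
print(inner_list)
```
[4, 1, 75]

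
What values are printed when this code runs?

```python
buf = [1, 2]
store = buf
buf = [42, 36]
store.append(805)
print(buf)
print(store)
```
[42, 36]
[1, 2, 805]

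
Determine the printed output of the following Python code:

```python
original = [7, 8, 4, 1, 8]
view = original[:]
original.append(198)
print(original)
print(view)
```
[7, 8, 4, 1, 8, 198]
[7, 8, 4, 1, 8]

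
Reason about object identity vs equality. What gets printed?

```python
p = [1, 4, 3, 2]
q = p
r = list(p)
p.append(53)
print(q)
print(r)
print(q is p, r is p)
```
[1, 4, 3, 2, 53]
[1, 4, 3, 2]
True False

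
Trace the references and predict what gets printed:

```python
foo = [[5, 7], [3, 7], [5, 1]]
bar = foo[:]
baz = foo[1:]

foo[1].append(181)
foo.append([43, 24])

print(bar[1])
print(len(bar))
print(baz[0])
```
[3, 7, 181]
3
[3, 7, 181]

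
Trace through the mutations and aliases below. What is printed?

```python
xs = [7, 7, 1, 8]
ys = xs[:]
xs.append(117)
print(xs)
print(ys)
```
[7, 7, 1, 8, 117]
[7, 7, 1, 8]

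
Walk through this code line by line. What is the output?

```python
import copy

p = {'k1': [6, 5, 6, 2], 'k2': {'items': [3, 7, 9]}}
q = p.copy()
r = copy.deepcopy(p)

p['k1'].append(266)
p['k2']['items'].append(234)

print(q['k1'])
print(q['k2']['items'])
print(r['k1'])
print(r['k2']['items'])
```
[6, 5, 6, 2, 266]
[3, 7, 9, 234]
[6, 5, 6, 2]
[3, 7, 9]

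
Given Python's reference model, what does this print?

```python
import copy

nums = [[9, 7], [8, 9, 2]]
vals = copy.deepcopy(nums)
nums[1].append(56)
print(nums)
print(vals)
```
[[9, 7], [8, 9, 2, 56]]
[[9, 7], [8, 9, 2]]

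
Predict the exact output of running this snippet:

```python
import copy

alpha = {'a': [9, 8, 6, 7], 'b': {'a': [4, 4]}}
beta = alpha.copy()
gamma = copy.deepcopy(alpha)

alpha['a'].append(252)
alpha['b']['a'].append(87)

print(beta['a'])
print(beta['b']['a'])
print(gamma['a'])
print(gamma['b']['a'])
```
[9, 8, 6, 7, 252]
[4, 4, 87]
[9, 8, 6, 7]
[4, 4]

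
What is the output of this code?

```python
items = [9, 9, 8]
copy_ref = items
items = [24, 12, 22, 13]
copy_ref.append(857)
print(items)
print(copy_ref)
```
[24, 12, 22, 13]
[9, 9, 8, 857]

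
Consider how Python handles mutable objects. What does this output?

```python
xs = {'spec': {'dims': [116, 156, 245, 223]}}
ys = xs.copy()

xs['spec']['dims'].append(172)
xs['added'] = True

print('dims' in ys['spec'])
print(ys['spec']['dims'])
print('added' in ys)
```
True
[116, 156, 245, 223, 172]
False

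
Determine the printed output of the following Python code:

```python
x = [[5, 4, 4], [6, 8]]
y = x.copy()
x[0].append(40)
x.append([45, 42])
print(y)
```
[[5, 4, 4, 40], [6, 8]]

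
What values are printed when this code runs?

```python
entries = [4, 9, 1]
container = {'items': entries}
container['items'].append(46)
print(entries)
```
[4, 9, 1, 46]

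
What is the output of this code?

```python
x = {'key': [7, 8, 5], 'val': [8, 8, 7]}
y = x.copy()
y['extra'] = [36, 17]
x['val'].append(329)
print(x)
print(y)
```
{'key': [7, 8, 5], 'val': [8, 8, 7, 329]}
{'key': [7, 8, 5], 'val': [8, 8, 7, 329], 'extra': [36, 17]}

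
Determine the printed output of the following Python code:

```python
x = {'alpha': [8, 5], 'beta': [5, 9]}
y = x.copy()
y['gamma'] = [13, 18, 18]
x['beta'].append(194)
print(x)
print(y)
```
{'alpha': [8, 5], 'beta': [5, 9, 194]}
{'alpha': [8, 5], 'beta': [5, 9, 194], 'gamma': [13, 18, 18]}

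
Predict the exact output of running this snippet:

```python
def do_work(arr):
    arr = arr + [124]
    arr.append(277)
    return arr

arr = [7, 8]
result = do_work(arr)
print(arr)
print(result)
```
[7, 8]
[7, 8, 124, 277]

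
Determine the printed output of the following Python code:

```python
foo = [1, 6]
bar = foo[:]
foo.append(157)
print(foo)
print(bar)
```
[1, 6, 157]
[1, 6]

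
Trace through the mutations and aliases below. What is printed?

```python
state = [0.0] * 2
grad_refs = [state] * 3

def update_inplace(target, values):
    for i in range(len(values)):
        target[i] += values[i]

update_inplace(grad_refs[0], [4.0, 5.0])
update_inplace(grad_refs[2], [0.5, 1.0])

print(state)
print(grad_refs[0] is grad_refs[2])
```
[4.5, 6.0]
True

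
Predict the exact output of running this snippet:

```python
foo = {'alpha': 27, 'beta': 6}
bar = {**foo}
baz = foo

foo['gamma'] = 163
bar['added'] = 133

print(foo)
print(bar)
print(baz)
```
{'alpha': 27, 'beta': 6, 'gamma': 163}
{'alpha': 27, 'beta': 6, 'added': 133}
{'alpha': 27, 'beta': 6, 'gamma': 163}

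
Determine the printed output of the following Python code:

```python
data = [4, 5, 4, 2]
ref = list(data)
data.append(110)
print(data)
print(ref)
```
[4, 5, 4, 2, 110]
[4, 5, 4, 2]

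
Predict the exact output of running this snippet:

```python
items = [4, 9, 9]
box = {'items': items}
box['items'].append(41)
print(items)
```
[4, 9, 9, 41]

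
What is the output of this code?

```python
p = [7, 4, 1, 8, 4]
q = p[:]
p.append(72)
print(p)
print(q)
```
[7, 4, 1, 8, 4, 72]
[7, 4, 1, 8, 4]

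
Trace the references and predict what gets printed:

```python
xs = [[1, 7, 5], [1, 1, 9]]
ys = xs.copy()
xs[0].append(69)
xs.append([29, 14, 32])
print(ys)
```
[[1, 7, 5, 69], [1, 1, 9]]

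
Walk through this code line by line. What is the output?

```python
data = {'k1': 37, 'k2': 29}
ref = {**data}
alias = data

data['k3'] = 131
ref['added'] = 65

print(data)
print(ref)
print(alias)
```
{'k1': 37, 'k2': 29, 'k3': 131}
{'k1': 37, 'k2': 29, 'added': 65}
{'k1': 37, 'k2': 29, 'k3': 131}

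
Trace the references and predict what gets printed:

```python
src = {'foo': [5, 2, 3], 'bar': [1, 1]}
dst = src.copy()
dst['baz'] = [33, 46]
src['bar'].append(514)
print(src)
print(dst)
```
{'foo': [5, 2, 3], 'bar': [1, 1, 514]}
{'foo': [5, 2, 3], 'bar': [1, 1, 514], 'baz': [33, 46]}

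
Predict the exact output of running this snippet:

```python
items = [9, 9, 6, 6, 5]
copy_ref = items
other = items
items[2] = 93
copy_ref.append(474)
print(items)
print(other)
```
[9, 9, 93, 6, 5, 474]
[9, 9, 93, 6, 5, 474]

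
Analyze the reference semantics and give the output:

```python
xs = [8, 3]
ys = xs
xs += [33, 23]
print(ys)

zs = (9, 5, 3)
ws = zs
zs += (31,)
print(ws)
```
[8, 3, 33, 23]
(9, 5, 3)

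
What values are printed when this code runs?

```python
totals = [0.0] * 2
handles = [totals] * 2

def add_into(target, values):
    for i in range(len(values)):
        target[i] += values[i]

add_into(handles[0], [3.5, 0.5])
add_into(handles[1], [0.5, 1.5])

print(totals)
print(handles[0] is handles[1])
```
[4.0, 2.0]
True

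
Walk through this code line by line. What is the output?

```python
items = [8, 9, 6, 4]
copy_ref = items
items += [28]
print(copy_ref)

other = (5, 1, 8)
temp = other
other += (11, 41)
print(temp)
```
[8, 9, 6, 4, 28]
(5, 1, 8)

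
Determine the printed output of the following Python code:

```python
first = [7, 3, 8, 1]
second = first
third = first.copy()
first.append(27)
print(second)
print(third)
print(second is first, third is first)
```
[7, 3, 8, 1, 27]
[7, 3, 8, 1]
True False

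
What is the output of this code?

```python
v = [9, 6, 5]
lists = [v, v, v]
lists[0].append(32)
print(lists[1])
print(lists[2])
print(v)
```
[9, 6, 5, 32]
[9, 6, 5, 32]
[9, 6, 5, 32]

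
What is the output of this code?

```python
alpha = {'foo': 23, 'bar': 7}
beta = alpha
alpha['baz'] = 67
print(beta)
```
{'foo': 23, 'bar': 7, 'baz': 67}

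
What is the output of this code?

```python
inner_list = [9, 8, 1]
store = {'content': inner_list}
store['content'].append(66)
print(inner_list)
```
[9, 8, 1, 66]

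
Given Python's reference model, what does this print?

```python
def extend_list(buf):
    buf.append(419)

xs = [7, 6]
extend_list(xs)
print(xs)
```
[7, 6, 419]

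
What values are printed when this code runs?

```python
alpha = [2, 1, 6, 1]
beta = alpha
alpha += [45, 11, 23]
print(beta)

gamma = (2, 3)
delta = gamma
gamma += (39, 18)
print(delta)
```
[2, 1, 6, 1, 45, 11, 23]
(2, 3)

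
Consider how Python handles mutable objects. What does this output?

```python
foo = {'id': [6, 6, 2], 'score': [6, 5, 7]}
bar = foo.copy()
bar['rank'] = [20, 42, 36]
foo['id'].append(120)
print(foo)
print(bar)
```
{'id': [6, 6, 2, 120], 'score': [6, 5, 7]}
{'id': [6, 6, 2, 120], 'score': [6, 5, 7], 'rank': [20, 42, 36]}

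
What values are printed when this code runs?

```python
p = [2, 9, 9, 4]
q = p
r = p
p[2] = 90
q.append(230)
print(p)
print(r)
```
[2, 9, 90, 4, 230]
[2, 9, 90, 4, 230]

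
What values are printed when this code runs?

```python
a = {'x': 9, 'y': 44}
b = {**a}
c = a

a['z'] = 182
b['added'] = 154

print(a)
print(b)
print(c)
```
{'x': 9, 'y': 44, 'z': 182}
{'x': 9, 'y': 44, 'added': 154}
{'x': 9, 'y': 44, 'z': 182}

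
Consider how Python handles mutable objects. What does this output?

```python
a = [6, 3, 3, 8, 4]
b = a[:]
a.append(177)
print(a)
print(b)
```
[6, 3, 3, 8, 4, 177]
[6, 3, 3, 8, 4]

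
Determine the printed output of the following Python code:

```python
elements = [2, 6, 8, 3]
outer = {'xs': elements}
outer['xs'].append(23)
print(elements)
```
[2, 6, 8, 3, 23]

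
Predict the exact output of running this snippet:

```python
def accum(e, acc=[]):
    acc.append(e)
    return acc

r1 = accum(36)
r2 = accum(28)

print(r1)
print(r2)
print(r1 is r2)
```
[36, 28]
[36, 28]
True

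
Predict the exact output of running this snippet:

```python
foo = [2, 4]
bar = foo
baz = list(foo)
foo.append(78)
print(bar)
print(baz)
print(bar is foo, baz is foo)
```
[2, 4, 78]
[2, 4]
True False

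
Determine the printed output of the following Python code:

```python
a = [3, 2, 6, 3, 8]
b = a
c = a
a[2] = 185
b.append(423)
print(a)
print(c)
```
[3, 2, 185, 3, 8, 423]
[3, 2, 185, 3, 8, 423]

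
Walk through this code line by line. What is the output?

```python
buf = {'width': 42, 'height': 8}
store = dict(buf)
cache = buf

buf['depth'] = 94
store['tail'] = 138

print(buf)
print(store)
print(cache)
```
{'width': 42, 'height': 8, 'depth': 94}
{'width': 42, 'height': 8, 'tail': 138}
{'width': 42, 'height': 8, 'depth': 94}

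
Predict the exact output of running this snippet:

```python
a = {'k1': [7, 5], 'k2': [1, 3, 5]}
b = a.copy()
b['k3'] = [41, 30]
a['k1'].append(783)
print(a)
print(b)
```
{'k1': [7, 5, 783], 'k2': [1, 3, 5]}
{'k1': [7, 5, 783], 'k2': [1, 3, 5], 'k3': [41, 30]}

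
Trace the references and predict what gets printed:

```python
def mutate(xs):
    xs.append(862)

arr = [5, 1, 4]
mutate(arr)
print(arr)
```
[5, 1, 4, 862]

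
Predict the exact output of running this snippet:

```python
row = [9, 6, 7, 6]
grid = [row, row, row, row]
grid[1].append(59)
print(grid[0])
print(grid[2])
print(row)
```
[9, 6, 7, 6, 59]
[9, 6, 7, 6, 59]
[9, 6, 7, 6, 59]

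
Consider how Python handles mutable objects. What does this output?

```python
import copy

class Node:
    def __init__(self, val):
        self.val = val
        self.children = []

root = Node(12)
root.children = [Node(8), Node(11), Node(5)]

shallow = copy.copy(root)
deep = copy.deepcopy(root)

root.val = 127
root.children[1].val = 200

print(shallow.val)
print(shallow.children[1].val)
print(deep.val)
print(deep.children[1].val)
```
12
200
12
11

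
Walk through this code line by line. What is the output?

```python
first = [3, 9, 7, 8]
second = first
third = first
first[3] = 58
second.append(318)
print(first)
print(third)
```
[3, 9, 7, 58, 318]
[3, 9, 7, 58, 318]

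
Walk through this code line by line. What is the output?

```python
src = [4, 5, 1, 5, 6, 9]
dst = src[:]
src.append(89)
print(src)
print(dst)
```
[4, 5, 1, 5, 6, 9, 89]
[4, 5, 1, 5, 6, 9]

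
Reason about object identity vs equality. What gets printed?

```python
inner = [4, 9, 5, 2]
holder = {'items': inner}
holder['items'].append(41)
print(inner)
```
[4, 9, 5, 2, 41]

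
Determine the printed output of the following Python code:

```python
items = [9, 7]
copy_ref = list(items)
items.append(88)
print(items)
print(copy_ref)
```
[9, 7, 88]
[9, 7]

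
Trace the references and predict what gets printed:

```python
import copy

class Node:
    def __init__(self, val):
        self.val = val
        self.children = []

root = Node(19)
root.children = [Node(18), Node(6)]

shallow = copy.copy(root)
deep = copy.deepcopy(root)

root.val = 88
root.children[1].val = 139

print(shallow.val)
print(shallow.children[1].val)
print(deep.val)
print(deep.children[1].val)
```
19
139
19
6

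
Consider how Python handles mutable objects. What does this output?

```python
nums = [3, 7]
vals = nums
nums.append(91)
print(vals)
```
[3, 7, 91]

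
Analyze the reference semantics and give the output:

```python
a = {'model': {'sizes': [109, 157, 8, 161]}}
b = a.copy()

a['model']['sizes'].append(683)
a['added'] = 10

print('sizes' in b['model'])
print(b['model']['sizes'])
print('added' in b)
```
True
[109, 157, 8, 161, 683]
False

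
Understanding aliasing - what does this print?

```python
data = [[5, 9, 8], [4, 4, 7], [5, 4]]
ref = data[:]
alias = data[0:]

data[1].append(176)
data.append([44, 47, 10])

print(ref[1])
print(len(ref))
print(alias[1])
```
[4, 4, 7, 176]
3
[4, 4, 7, 176]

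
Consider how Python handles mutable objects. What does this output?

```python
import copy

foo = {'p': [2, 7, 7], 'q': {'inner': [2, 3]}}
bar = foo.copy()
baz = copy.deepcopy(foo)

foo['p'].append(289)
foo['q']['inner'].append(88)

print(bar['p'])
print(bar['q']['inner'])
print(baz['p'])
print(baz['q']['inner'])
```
[2, 7, 7, 289]
[2, 3, 88]
[2, 7, 7]
[2, 3]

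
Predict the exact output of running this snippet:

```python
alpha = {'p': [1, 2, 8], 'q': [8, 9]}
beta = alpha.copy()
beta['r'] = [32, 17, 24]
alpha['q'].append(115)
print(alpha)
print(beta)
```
{'p': [1, 2, 8], 'q': [8, 9, 115]}
{'p': [1, 2, 8], 'q': [8, 9, 115], 'r': [32, 17, 24]}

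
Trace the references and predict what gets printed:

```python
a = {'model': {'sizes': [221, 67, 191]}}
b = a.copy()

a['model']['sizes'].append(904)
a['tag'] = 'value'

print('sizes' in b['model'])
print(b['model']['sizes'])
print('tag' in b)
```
True
[221, 67, 191, 904]
False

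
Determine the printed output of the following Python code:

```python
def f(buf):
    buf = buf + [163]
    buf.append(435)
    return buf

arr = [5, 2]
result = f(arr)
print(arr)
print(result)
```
[5, 2]
[5, 2, 163, 435]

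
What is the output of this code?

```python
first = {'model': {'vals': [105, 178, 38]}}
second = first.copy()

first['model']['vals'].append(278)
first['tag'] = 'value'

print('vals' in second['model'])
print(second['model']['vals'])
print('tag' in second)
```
True
[105, 178, 38, 278]
False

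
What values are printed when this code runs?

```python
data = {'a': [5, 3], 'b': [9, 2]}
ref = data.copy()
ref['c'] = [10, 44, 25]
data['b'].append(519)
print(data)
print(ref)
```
{'a': [5, 3], 'b': [9, 2, 519]}
{'a': [5, 3], 'b': [9, 2, 519], 'c': [10, 44, 25]}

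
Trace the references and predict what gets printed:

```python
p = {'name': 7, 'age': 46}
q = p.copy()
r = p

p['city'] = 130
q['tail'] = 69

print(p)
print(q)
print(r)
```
{'name': 7, 'age': 46, 'city': 130}
{'name': 7, 'age': 46, 'tail': 69}
{'name': 7, 'age': 46, 'city': 130}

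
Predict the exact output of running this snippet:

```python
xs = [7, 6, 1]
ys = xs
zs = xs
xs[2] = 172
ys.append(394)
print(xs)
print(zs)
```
[7, 6, 172, 394]
[7, 6, 172, 394]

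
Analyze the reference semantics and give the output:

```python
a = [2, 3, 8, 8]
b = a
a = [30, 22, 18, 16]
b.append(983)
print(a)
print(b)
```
[30, 22, 18, 16]
[2, 3, 8, 8, 983]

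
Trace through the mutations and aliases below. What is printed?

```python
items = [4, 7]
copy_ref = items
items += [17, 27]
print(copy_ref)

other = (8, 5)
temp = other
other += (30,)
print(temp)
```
[4, 7, 17, 27]
(8, 5)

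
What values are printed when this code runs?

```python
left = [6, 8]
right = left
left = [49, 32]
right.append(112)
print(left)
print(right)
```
[49, 32]
[6, 8, 112]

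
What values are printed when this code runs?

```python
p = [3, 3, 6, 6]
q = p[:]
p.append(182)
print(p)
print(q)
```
[3, 3, 6, 6, 182]
[3, 3, 6, 6]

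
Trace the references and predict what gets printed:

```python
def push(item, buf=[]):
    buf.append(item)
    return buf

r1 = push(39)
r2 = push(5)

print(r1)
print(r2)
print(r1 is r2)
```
[39, 5]
[39, 5]
True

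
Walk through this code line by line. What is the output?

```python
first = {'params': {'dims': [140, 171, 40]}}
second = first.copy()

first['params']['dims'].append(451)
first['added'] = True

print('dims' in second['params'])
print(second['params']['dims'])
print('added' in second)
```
True
[140, 171, 40, 451]
False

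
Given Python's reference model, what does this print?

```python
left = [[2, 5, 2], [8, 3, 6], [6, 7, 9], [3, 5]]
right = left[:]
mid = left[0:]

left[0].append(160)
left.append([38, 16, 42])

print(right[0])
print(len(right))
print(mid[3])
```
[2, 5, 2, 160]
4
[3, 5]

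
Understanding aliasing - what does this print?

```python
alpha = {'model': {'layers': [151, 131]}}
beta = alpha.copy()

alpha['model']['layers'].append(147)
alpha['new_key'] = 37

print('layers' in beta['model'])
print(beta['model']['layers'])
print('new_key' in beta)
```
True
[151, 131, 147]
False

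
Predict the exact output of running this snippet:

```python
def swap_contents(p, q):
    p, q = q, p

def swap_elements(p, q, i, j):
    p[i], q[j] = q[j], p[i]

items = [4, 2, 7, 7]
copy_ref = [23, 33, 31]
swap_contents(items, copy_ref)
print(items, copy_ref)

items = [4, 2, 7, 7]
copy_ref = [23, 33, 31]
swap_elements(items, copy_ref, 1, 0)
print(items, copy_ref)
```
[4, 2, 7, 7] [23, 33, 31]
[4, 23, 7, 7] [2, 33, 31]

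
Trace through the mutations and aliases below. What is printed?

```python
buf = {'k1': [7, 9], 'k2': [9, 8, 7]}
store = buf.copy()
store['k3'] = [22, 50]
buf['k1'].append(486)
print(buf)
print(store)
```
{'k1': [7, 9, 486], 'k2': [9, 8, 7]}
{'k1': [7, 9, 486], 'k2': [9, 8, 7], 'k3': [22, 50]}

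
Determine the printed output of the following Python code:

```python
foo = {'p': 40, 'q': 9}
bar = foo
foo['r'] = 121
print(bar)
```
{'p': 40, 'q': 9, 'r': 121}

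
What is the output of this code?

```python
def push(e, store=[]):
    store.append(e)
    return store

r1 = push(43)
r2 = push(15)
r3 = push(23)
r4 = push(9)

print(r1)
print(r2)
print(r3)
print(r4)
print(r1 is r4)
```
[43, 15, 23, 9]
[43, 15, 23, 9]
[43, 15, 23, 9]
[43, 15, 23, 9]
True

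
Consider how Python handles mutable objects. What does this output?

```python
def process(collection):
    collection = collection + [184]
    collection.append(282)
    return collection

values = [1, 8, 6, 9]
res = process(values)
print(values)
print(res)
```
[1, 8, 6, 9]
[1, 8, 6, 9, 184, 282]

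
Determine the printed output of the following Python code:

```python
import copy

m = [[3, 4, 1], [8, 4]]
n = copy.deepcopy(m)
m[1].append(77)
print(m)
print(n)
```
[[3, 4, 1], [8, 4, 77]]
[[3, 4, 1], [8, 4]]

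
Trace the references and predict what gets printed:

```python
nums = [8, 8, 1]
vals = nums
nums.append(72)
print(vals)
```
[8, 8, 1, 72]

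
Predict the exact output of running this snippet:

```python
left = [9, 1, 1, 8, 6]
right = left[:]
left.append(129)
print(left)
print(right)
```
[9, 1, 1, 8, 6, 129]
[9, 1, 1, 8, 6]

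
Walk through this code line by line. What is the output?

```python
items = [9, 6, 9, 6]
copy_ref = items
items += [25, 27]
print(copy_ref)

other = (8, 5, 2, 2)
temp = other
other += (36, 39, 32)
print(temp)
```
[9, 6, 9, 6, 25, 27]
(8, 5, 2, 2)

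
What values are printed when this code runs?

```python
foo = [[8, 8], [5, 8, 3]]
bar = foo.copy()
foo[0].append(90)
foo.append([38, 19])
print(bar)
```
[[8, 8, 90], [5, 8, 3]]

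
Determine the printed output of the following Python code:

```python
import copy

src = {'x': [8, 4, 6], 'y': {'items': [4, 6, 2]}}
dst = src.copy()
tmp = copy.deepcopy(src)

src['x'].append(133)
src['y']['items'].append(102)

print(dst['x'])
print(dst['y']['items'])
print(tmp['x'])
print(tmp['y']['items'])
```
[8, 4, 6, 133]
[4, 6, 2, 102]
[8, 4, 6]
[4, 6, 2]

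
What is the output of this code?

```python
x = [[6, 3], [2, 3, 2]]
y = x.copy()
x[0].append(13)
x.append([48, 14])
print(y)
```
[[6, 3, 13], [2, 3, 2]]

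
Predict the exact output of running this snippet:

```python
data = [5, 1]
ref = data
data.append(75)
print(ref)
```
[5, 1, 75]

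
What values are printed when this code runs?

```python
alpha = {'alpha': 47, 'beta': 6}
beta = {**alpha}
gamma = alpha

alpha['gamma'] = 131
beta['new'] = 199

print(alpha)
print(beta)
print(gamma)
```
{'alpha': 47, 'beta': 6, 'gamma': 131}
{'alpha': 47, 'beta': 6, 'new': 199}
{'alpha': 47, 'beta': 6, 'gamma': 131}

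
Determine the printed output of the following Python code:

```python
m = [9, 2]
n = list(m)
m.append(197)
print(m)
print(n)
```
[9, 2, 197]
[9, 2]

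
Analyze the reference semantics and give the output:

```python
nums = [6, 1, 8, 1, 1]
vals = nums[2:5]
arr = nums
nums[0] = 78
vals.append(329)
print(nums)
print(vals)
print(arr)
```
[78, 1, 8, 1, 1]
[8, 1, 1, 329]
[78, 1, 8, 1, 1]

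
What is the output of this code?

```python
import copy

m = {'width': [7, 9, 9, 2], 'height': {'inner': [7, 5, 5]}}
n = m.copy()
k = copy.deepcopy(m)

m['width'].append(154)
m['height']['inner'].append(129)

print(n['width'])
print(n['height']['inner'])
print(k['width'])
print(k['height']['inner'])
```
[7, 9, 9, 2, 154]
[7, 5, 5, 129]
[7, 9, 9, 2]
[7, 5, 5]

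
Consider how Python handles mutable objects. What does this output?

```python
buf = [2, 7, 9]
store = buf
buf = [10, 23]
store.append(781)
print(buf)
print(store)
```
[10, 23]
[2, 7, 9, 781]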